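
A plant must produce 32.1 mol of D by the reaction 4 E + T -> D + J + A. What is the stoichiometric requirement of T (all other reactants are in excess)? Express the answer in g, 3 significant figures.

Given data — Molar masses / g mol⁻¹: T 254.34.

8160 g

n(D) = 32.10 mol
n(T) = (1/1) × 32.10 = 32.10 mol
mass = 32.10 × 254.34 = 8164 g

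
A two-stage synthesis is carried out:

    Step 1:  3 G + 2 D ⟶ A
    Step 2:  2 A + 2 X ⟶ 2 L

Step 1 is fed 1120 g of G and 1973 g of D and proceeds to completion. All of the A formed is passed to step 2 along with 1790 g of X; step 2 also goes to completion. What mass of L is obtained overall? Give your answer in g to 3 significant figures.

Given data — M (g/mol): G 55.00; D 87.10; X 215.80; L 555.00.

Step 1:
n(G) = 1120 / 55.00 = 20.36 mol
n(D) = 1973 / 87.10 = 22.65 mol
n/ν for G = 20.36/3 = 6.787
n/ν for D = 22.65/2 = 11.33
Smallest n/ν is G → limiting reagent.
n(A) produced = (1/3) × 20.36 = 6.787 mol
Step 2:
n(A) available = 6.787 mol
n(X) = 1790 / 215.80 = 8.295 mol
n/ν for A = 6.787/2 = 3.394
n/ν for X = 8.295/2 = 4.148
Smallest n/ν is A → limiting reagent.
n(L) = (2/2) × 6.787 = 6.787 mol
mass = 6.787 × 555.00 = 3767 g

3770 g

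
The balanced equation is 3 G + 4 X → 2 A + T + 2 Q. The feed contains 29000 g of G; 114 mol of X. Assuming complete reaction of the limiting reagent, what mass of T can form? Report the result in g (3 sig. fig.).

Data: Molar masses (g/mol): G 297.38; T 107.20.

n(G) = 29000 / 297.38 = 97.52 mol
n(X) = 114.0 mol
n/ν for G = 97.52/3 = 32.51
n/ν for X = 114.0/4 = 28.50
Smallest n/ν is X → limiting reagent.
n(T) = (1/4) × 114.0 = 28.50 mol
mass = 28.50 × 107.20 = 3055 g

3060 g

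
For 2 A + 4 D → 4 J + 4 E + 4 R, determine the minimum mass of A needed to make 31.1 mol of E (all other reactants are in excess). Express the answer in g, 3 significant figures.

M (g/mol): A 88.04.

n(E) = 31.10 mol
n(A) = (2/4) × 31.10 = 15.55 mol
mass = 15.55 × 88.04 = 1369 g

1370 g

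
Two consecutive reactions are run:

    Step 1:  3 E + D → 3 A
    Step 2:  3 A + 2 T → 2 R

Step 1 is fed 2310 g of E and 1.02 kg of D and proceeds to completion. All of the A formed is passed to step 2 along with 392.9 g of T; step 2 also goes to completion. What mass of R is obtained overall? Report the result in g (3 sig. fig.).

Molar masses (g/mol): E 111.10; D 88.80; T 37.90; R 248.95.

2580 g

Step 1:
n(E) = 2310 / 111.10 = 20.79 mol
n(D) = 1.020×1000 / 88.80 = 11.49 mol
n/ν for E = 20.79/3 = 6.930
n/ν for D = 11.49/1 = 11.49
Smallest n/ν is E → limiting reagent.
n(A) produced = (3/3) × 20.79 = 20.79 mol
Step 2:
n(A) available = 20.79 mol
n(T) = 392.9 / 37.90 = 10.37 mol
n/ν for A = 20.79/3 = 6.930
n/ν for T = 10.37/2 = 5.185
Smallest n/ν is T → limiting reagent.
n(R) = (2/2) × 10.37 = 10.37 mol
mass = 10.37 × 248.95 = 2582 g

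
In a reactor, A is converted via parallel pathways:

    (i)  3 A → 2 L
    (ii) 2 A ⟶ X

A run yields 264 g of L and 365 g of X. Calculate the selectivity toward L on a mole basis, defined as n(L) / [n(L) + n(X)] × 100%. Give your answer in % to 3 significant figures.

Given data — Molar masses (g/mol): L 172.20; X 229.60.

n(L) = 264 / 172.20 = 1.533 mol
n(X) = 365 / 229.60 = 1.590 mol
selectivity = 1.533/(1.533+1.590) × 100 = 49.09 %

49.1 %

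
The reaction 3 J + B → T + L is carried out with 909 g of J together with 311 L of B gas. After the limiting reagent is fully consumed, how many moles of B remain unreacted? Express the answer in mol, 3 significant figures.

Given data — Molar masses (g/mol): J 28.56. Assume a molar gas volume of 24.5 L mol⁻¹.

n(J) = 909.0 / 28.56 = 31.83 mol
n(B) = 311.0 / 24.5 = 12.69 mol
n/ν for J = 31.83/3 = 10.61
n/ν for B = 12.69/1 = 12.69
Smallest n/ν is J → limiting reagent.
B consumed = (1/3) × 31.83 = 10.61 mol
B remaining = 12.69 − 10.61 = 2.080 mol

2.08 mol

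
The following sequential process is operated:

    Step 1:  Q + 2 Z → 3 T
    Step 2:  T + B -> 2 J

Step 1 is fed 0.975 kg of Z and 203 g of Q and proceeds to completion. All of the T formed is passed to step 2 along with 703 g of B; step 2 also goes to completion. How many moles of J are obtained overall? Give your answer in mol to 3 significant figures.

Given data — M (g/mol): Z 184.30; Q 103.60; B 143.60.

Step 1:
n(Z) = 0.9750×1000 / 184.30 = 5.290 mol
n(Q) = 203.0 / 103.60 = 1.959 mol
n/ν for Z = 5.290/2 = 2.645
n/ν for Q = 1.959/1 = 1.959
Smallest n/ν is Q → limiting reagent.
n(T) produced = (3/1) × 1.959 = 5.877 mol
Step 2:
n(T) available = 5.877 mol
n(B) = 703.0 / 143.60 = 4.896 mol
n/ν for T = 5.877/1 = 5.877
n/ν for B = 4.896/1 = 4.896
Smallest n/ν is B → limiting reagent.
n(J) = (2/1) × 4.896 = 9.792 mol

9.79 mol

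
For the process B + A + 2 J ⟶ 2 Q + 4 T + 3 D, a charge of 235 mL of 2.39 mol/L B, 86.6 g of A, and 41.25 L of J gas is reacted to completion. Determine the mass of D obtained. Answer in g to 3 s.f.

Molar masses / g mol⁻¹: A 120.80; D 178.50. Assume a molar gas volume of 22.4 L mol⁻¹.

301 g

n(B) = 2.39 × 235.0/1000 = 0.5617 mol
n(A) = 86.60 / 120.80 = 0.7169 mol
n(J) = 41.25 / 22.4 = 1.842 mol
n/ν → B: 0.5617, A: 0.7169, J: 0.9210; B is limiting.
n(D) = (3/1) × 0.5617 = 1.685 mol
mass = 1.685 × 178.50 = 300.8 g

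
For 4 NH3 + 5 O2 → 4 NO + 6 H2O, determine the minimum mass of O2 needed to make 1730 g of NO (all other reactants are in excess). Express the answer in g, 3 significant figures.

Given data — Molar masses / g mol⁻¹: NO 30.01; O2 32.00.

2310 g

n(NO) = 1730 / 30.01 = 57.65 mol
n(O2) = (5/4) × 57.65 = 72.06 mol
mass = 72.06 × 32.00 = 2306 g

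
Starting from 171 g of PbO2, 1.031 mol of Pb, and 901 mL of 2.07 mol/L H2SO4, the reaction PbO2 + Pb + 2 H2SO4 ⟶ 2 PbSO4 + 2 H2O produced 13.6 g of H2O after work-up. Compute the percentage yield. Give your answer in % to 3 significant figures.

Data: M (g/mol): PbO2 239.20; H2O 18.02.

52.8 %

n(PbO2) = 171.0 / 239.20 = 0.7149 mol
n(Pb) = 1.031 mol
n(H2SO4) = 2.07 × 901.0/1000 = 1.865 mol
n/ν → PbO2: 0.7149, Pb: 1.031, H2SO4: 0.9325; PbO2 is limiting.
theoretical n(H2O) = (2/1) × 0.7149 = 1.430 mol → 25.77 g
% yield = 13.6 / 25.77 × 100 = 52.77 %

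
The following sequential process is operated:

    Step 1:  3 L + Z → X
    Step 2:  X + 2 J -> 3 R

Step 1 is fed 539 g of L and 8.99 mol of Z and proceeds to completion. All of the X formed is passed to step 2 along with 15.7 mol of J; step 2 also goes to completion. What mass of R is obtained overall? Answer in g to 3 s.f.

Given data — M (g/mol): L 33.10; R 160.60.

Step 1:
n(L) = 539.0 / 33.10 = 16.28 mol
n(Z) = 8.990 mol
n/ν for L = 16.28/3 = 5.427
n/ν for Z = 8.990/1 = 8.990
Smallest n/ν is L → limiting reagent.
n(X) produced = (1/3) × 16.28 = 5.427 mol
Step 2:
n(X) available = 5.427 mol
n(J) = 15.70 mol
n/ν for X = 5.427/1 = 5.427
n/ν for J = 15.70/2 = 7.850
Smallest n/ν is X → limiting reagent.
n(R) = (3/1) × 5.427 = 16.28 mol
mass = 16.28 × 160.60 = 2615 g

2620 g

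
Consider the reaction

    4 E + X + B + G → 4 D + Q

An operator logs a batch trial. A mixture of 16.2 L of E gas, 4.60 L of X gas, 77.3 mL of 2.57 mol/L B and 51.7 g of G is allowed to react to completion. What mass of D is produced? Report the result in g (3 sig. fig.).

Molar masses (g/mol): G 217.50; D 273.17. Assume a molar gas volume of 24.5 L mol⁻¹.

181 g

n(E) = 16.20 / 24.5 = 0.6612 mol
n(X) = 4.600 / 24.5 = 0.1878 mol
n(B) = 2.57 × 77.30/1000 = 0.1987 mol
n(G) = 51.70 / 217.50 = 0.2377 mol
n/ν → E: 0.1653, X: 0.1878, B: 0.1987, G: 0.2377; E is limiting.
n(D) = (4/4) × 0.6612 = 0.6612 mol
mass = 0.6612 × 273.17 = 180.6 g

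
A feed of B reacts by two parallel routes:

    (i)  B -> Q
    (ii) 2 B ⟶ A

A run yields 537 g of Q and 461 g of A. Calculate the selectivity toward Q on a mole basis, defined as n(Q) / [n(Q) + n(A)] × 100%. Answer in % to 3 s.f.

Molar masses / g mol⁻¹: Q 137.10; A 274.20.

n(Q) = 537 / 137.10 = 3.917 mol
n(A) = 461 / 274.20 = 1.681 mol
selectivity = 3.917/(3.917+1.681) × 100 = 69.97 %

70.0 %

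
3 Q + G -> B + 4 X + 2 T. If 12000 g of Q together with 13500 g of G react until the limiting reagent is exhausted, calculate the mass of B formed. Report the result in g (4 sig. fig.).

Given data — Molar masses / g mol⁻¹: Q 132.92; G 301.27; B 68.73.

2068 g

n(Q) = 12000 / 132.92 = 90.28 mol
n(G) = 13500 / 301.27 = 44.81 mol
n/ν for Q = 90.28/3 = 30.09
n/ν for G = 44.81/1 = 44.81
Smallest n/ν is Q → limiting reagent.
n(B) = (1/3) × 90.28 = 30.09 mol
mass = 30.09 × 68.73 = 2068 g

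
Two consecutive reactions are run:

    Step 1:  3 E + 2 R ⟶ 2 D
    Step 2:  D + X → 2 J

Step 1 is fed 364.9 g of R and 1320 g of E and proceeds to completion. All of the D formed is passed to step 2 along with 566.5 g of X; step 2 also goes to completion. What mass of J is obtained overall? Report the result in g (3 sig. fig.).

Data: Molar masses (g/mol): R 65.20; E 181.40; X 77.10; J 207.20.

2010 g

Step 1:
n(R) = 364.9 / 65.20 = 5.597 mol
n(E) = 1320 / 181.40 = 7.277 mol
n/ν for R = 5.597/2 = 2.799
n/ν for E = 7.277/3 = 2.426
Smallest n/ν is E → limiting reagent.
n(D) produced = (2/3) × 7.277 = 4.851 mol
Step 2:
n(D) available = 4.851 mol
n(X) = 566.5 / 77.10 = 7.348 mol
n/ν for D = 4.851/1 = 4.851
n/ν for X = 7.348/1 = 7.348
Smallest n/ν is D → limiting reagent.
n(J) = (2/1) × 4.851 = 9.702 mol
mass = 9.702 × 207.20 = 2010 g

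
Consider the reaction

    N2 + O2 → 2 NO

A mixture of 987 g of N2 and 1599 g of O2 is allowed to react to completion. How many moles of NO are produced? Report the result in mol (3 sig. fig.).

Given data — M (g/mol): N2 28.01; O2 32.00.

n(N2) = 987.0 / 28.01 = 35.24 mol
n(O2) = 1599 / 32.00 = 49.97 mol
n/ν for N2 = 35.24/1 = 35.24
n/ν for O2 = 49.97/1 = 49.97
Smallest n/ν is N2 → limiting reagent.
n(NO) = (2/1) × 35.24 = 70.48 mol

70.5 mol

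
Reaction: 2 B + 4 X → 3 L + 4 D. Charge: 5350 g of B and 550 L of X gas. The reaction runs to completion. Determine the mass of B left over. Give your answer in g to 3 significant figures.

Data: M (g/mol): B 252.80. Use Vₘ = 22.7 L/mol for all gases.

n(B) = 5350 / 252.80 = 21.16 mol
n(X) = 550.0 / 22.7 = 24.23 mol
n/ν for B = 21.16/2 = 10.58
n/ν for X = 24.23/4 = 6.058
Smallest n/ν is X → limiting reagent.
B consumed = (2/4) × 24.23 = 12.12 mol
B remaining = 21.16 − 12.12 = 9.040 mol
mass = 9.040 × 252.80 = 2285 g

2290 g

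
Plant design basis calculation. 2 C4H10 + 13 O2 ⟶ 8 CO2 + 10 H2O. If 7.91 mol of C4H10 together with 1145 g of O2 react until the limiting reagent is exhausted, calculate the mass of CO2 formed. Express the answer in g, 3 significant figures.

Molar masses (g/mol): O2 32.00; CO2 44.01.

969 g

n(C4H10) = 7.910 mol
n(O2) = 1145 / 32.00 = 35.78 mol
n/ν for C4H10 = 7.910/2 = 3.955
n/ν for O2 = 35.78/13 = 2.752
Smallest n/ν is O2 → limiting reagent.
n(CO2) = (8/13) × 35.78 = 22.02 mol
mass = 22.02 × 44.01 = 969.1 g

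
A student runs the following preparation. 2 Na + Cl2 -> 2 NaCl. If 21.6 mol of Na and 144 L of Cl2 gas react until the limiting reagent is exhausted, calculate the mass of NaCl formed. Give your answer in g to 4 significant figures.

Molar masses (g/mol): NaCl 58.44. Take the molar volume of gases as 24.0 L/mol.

n(Na) = 21.60 mol
n(Cl2) = 144.0 / 24.0 = 6.000 mol
n/ν → Na: 10.80, Cl2: 6.000; Cl2 is limiting.
n(NaCl) = (2/1) × 6.000 = 12.00 mol
mass = 12.00 × 58.44 = 701.3 g

701.3 g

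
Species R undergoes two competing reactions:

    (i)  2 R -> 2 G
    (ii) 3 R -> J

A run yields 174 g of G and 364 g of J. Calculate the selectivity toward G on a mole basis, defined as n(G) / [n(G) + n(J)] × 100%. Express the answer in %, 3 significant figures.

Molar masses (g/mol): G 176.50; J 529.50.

n(G) = 174 / 176.50 = 0.9858 mol
n(J) = 364 / 529.50 = 0.6874 mol
selectivity = 0.9858/(0.9858+0.6874) × 100 = 58.92 %

58.9 %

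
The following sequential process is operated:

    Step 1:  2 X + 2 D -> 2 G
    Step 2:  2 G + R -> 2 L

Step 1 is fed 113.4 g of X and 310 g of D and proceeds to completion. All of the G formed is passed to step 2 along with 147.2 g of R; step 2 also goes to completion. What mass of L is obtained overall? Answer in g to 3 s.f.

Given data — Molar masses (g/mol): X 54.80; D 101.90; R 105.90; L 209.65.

434 g

Step 1:
n(X) = 113.4 / 54.80 = 2.069 mol
n(D) = 310.0 / 101.90 = 3.042 mol
n/ν for X = 2.069/2 = 1.035
n/ν for D = 3.042/2 = 1.521
Smallest n/ν is X → limiting reagent.
n(G) produced = (2/2) × 2.069 = 2.069 mol
Step 2:
n(G) available = 2.069 mol
n(R) = 147.2 / 105.90 = 1.390 mol
n/ν for G = 2.069/2 = 1.035
n/ν for R = 1.390/1 = 1.390
Smallest n/ν is G → limiting reagent.
n(L) = (2/2) × 2.069 = 2.069 mol
mass = 2.069 × 209.65 = 433.8 g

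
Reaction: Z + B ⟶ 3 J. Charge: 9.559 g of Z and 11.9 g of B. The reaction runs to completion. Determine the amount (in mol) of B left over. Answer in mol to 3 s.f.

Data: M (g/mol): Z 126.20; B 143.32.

0.00729 mol

n(Z) = 9.559 / 126.20 = 0.07574 mol
n(B) = 11.90 / 143.32 = 0.08303 mol
n/ν → Z: 0.07574, B: 0.08303; Z is limiting.
B consumed = (1/1) × 0.07574 = 0.07574 mol
B remaining = 0.08303 − 0.07574 = 0.007290 mol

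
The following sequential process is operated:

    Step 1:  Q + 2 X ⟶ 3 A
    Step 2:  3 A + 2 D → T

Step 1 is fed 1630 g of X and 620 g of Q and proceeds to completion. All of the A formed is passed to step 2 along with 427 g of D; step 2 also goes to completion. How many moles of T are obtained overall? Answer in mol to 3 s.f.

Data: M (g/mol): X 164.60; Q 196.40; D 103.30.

2.07 mol

Step 1:
n(X) = 1630 / 164.60 = 9.903 mol
n(Q) = 620.0 / 196.40 = 3.157 mol
n/ν for X = 9.903/2 = 4.952
n/ν for Q = 3.157/1 = 3.157
Smallest n/ν is Q → limiting reagent.
n(A) produced = (3/1) × 3.157 = 9.471 mol
Step 2:
n(A) available = 9.471 mol
n(D) = 427.0 / 103.30 = 4.134 mol
n/ν for A = 9.471/3 = 3.157
n/ν for D = 4.134/2 = 2.067
Smallest n/ν is D → limiting reagent.
n(T) = (1/2) × 4.134 = 2.067 mol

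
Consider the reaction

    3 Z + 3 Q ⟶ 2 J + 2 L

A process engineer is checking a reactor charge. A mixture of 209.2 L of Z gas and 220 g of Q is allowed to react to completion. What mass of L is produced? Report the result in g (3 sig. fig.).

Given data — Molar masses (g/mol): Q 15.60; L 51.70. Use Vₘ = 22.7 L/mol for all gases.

n(Z) = 209.2 / 22.7 = 9.216 mol
n(Q) = 220.0 / 15.60 = 14.10 mol
n/ν for Z = 9.216/3 = 3.072
n/ν for Q = 14.10/3 = 4.700
Smallest n/ν is Z → limiting reagent.
n(L) = (2/3) × 9.216 = 6.144 mol
mass = 6.144 × 51.70 = 317.6 g

318 g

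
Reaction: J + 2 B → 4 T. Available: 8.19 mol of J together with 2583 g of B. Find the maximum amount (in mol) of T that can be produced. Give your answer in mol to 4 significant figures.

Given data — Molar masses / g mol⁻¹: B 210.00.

24.60 mol

n(J) = 8.190 mol
n(B) = 2583 / 210.00 = 12.30 mol
n/ν for J = 8.190/1 = 8.190
n/ν for B = 12.30/2 = 6.150
Smallest n/ν is B → limiting reagent.
n(T) = (4/2) × 12.30 = 24.60 mol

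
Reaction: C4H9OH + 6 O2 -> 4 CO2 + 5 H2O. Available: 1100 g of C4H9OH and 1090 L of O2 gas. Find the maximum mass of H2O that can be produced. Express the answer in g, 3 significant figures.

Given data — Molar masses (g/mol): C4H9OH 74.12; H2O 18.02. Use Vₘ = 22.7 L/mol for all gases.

n(C4H9OH) = 1100 / 74.12 = 14.84 mol
n(O2) = 1090 / 22.7 = 48.02 mol
n/ν → C4H9OH: 14.84, O2: 8.003; O2 is limiting.
n(H2O) = (5/6) × 48.02 = 40.02 mol
mass = 40.02 × 18.02 = 721.2 g

721 g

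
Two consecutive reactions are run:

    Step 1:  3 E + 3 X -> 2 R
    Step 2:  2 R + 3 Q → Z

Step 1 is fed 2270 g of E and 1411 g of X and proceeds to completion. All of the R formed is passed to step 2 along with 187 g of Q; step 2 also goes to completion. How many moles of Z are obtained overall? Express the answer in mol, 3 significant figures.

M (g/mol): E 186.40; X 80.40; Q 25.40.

Step 1:
n(E) = 2270 / 186.40 = 12.18 mol
n(X) = 1411 / 80.40 = 17.55 mol
n/ν → E: 4.060, X: 5.850; E is limiting.
n(R) produced = (2/3) × 12.18 = 8.120 mol
Step 2:
n(R) available = 8.120 mol
n(Q) = 187.0 / 25.40 = 7.362 mol
n/ν → R: 4.060, Q: 2.454; Q is limiting.
n(Z) = (1/3) × 7.362 = 2.454 mol

2.45 mol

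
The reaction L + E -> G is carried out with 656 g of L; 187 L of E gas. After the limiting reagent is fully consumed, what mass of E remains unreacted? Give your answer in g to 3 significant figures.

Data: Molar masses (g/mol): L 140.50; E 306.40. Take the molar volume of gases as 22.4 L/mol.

n(L) = 656.0 / 140.50 = 4.669 mol
n(E) = 187.0 / 22.4 = 8.348 mol
n/ν for L = 4.669/1 = 4.669
n/ν for E = 8.348/1 = 8.348
Smallest n/ν is L → limiting reagent.
E consumed = (1/1) × 4.669 = 4.669 mol
E remaining = 8.348 − 4.669 = 3.679 mol
mass = 3.679 × 306.40 = 1127 g

1130 g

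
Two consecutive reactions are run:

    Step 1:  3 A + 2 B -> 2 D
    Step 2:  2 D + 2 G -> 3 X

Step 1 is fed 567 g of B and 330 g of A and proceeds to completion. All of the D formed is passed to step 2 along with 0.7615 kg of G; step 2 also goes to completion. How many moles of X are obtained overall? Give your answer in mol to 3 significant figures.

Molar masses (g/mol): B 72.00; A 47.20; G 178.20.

Step 1:
n(B) = 567.0 / 72.00 = 7.875 mol
n(A) = 330.0 / 47.20 = 6.992 mol
n/ν for B = 7.875/2 = 3.938
n/ν for A = 6.992/3 = 2.331
Smallest n/ν is A → limiting reagent.
n(D) produced = (2/3) × 6.992 = 4.661 mol
Step 2:
n(D) available = 4.661 mol
n(G) = 0.7615×1000 / 178.20 = 4.273 mol
n/ν for D = 4.661/2 = 2.331
n/ν for G = 4.273/2 = 2.137
Smallest n/ν is G → limiting reagent.
n(X) = (3/2) × 4.273 = 6.410 mol

6.41 mol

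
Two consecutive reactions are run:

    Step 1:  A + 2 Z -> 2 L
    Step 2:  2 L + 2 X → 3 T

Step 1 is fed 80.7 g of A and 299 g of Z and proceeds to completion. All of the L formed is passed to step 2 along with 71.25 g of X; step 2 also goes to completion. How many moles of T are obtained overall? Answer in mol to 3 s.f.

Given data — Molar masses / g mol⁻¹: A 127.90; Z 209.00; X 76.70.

1.39 mol

Step 1:
n(A) = 80.70 / 127.90 = 0.6310 mol
n(Z) = 299.0 / 209.00 = 1.431 mol
n/ν → A: 0.6310, Z: 0.7155; A is limiting.
n(L) produced = (2/1) × 0.6310 = 1.262 mol
Step 2:
n(L) available = 1.262 mol
n(X) = 71.25 / 76.70 = 0.9289 mol
n/ν → L: 0.6310, X: 0.4645; X is limiting.
n(T) = (3/2) × 0.9289 = 1.393 mol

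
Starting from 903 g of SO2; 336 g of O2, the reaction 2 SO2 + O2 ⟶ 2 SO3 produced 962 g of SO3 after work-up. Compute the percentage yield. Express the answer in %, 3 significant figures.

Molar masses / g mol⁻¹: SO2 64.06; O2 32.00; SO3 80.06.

n(SO2) = 903.0 / 64.06 = 14.10 mol
n(O2) = 336.0 / 32.00 = 10.50 mol
n/ν for SO2 = 14.10/2 = 7.050
n/ν for O2 = 10.50/1 = 10.50
Smallest n/ν is SO2 → limiting reagent.
theoretical n(SO3) = (2/2) × 14.10 = 14.10 mol → 1129 g
% yield = 962 / 1129 × 100 = 85.21 %

85.2 %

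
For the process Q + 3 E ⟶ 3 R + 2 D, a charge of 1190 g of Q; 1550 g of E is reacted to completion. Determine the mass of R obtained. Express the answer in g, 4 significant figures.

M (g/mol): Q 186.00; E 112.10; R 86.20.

1192 g

n(Q) = 1190 / 186.00 = 6.398 mol
n(E) = 1550 / 112.10 = 13.83 mol
n/ν for Q = 6.398/1 = 6.398
n/ν for E = 13.83/3 = 4.610
Smallest n/ν is E → limiting reagent.
n(R) = (3/3) × 13.83 = 13.83 mol
mass = 13.83 × 86.20 = 1192 g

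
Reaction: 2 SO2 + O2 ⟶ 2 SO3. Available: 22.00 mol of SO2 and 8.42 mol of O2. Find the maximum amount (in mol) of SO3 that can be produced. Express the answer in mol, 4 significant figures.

n(SO2) = 22.00 mol
n(O2) = 8.420 mol
n/ν → SO2: 11.00, O2: 8.420; O2 is limiting.
n(SO3) = (2/1) × 8.420 = 16.84 mol

16.84 mol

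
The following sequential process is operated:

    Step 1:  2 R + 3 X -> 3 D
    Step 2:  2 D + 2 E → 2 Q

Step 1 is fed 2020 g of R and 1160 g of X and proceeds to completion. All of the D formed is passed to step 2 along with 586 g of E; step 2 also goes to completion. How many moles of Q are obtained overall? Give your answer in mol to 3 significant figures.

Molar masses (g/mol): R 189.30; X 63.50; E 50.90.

11.5 mol

Step 1:
n(R) = 2020 / 189.30 = 10.67 mol
n(X) = 1160 / 63.50 = 18.27 mol
n/ν for R = 10.67/2 = 5.335
n/ν for X = 18.27/3 = 6.090
Smallest n/ν is R → limiting reagent.
n(D) produced = (3/2) × 10.67 = 16.01 mol
Step 2:
n(D) available = 16.01 mol
n(E) = 586.0 / 50.90 = 11.51 mol
n/ν for D = 16.01/2 = 8.005
n/ν for E = 11.51/2 = 5.755
Smallest n/ν is E → limiting reagent.
n(Q) = (2/2) × 11.51 = 11.51 mol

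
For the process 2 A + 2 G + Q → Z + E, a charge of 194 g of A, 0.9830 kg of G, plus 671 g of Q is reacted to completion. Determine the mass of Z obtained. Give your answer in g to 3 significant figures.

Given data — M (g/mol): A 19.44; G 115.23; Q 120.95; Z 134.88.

575 g

n(A) = 194.0 / 19.44 = 9.979 mol
n(G) = 0.9830×1000 / 115.23 = 8.531 mol
n(Q) = 671.0 / 120.95 = 5.548 mol
n/ν → A: 4.990, G: 4.266, Q: 5.548; G is limiting.
n(Z) = (1/2) × 8.531 = 4.266 mol
mass = 4.266 × 134.88 = 575.4 g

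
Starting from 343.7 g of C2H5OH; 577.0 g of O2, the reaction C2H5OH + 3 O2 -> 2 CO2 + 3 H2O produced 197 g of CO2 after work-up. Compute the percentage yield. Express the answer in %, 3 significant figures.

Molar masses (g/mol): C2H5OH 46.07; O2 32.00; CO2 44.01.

37.2 %

n(C2H5OH) = 343.7 / 46.07 = 7.460 mol
n(O2) = 577.0 / 32.00 = 18.03 mol
n/ν for C2H5OH = 7.460/1 = 7.460
n/ν for O2 = 18.03/3 = 6.010
Smallest n/ν is O2 → limiting reagent.
theoretical n(CO2) = (2/3) × 18.03 = 12.02 mol → 529.0 g
% yield = 197 / 529.0 × 100 = 37.24 %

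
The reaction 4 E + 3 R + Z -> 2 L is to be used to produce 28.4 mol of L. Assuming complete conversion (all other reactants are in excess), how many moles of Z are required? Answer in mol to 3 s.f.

n(L) = 28.40 mol
n(Z) = (1/2) × 28.40 = 14.20 mol

14.2 mol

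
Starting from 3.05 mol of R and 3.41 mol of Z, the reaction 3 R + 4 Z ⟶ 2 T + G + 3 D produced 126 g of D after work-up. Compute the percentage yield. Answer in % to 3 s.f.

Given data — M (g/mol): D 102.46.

48.1 %

n(R) = 3.050 mol
n(Z) = 3.410 mol
n/ν for R = 3.050/3 = 1.017
n/ν for Z = 3.410/4 = 0.8525
Smallest n/ν is Z → limiting reagent.
theoretical n(D) = (3/4) × 3.410 = 2.558 mol → 262.1 g
% yield = 126 / 262.1 × 100 = 48.07 %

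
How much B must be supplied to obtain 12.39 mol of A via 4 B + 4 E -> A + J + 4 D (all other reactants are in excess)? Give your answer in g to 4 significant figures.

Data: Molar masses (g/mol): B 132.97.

6590 g

n(A) = 12.39 mol
n(B) = (4/1) × 12.39 = 49.56 mol
mass = 49.56 × 132.97 = 6590 g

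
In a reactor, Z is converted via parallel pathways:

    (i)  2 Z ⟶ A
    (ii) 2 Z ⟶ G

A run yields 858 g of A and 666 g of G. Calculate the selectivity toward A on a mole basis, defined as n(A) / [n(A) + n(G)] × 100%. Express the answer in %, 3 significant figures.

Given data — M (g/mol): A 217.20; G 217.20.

56.3 %

n(A) = 858 / 217.20 = 3.950 mol
n(G) = 666 / 217.20 = 3.066 mol
selectivity = 3.950/(3.950+3.066) × 100 = 56.30 %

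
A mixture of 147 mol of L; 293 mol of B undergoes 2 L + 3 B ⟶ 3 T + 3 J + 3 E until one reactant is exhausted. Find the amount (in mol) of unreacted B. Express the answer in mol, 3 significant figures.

72.5 mol

n(L) = 147.0 mol
n(B) = 293.0 mol
n/ν → L: 73.50, B: 97.67; L is limiting.
B consumed = (3/2) × 147.0 = 220.5 mol
B remaining = 293.0 − 220.5 = 72.50 mol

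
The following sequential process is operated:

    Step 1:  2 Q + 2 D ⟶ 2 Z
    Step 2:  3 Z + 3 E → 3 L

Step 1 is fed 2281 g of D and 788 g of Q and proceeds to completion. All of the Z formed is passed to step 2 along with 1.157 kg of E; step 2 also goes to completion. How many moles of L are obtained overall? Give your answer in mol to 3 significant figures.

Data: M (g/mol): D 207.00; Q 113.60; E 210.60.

Step 1:
n(D) = 2281 / 207.00 = 11.02 mol
n(Q) = 788.0 / 113.60 = 6.937 mol
n/ν for D = 11.02/2 = 5.510
n/ν for Q = 6.937/2 = 3.469
Smallest n/ν is Q → limiting reagent.
n(Z) produced = (2/2) × 6.937 = 6.937 mol
Step 2:
n(Z) available = 6.937 mol
n(E) = 1.157×1000 / 210.60 = 5.494 mol
n/ν for Z = 6.937/3 = 2.312
n/ν for E = 5.494/3 = 1.831
Smallest n/ν is E → limiting reagent.
n(L) = (3/3) × 5.494 = 5.494 mol

5.49 mol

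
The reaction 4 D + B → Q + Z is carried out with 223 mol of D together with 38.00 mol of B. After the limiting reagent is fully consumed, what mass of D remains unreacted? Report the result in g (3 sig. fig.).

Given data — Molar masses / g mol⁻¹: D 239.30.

n(D) = 223.0 mol
n(B) = 38.00 mol
n/ν for D = 223.0/4 = 55.75
n/ν for B = 38.00/1 = 38.00
Smallest n/ν is B → limiting reagent.
D consumed = (4/1) × 38.00 = 152.0 mol
D remaining = 223.0 − 152.0 = 71.00 mol
mass = 71.00 × 239.30 = 16990 g

17000 g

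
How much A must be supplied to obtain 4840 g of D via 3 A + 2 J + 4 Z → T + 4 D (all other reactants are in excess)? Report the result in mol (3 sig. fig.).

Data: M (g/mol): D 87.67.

n(D) = 4840 / 87.67 = 55.21 mol
n(A) = (3/4) × 55.21 = 41.41 mol

41.4 mol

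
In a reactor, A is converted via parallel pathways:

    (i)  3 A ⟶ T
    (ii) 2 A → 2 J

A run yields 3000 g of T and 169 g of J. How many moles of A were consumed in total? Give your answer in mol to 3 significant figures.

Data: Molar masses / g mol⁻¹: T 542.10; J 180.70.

n(T) = 3000 / 542.10 = 5.534 mol
n(J) = 169 / 180.70 = 0.9353 mol
n(A) via (i) = (3/1)×5.534 = 16.60 mol
n(A) via (ii) = (2/2)×0.9353 = 0.9353 mol
total n(A) = 16.60 + 0.9353 = 17.54 mol

17.5 mol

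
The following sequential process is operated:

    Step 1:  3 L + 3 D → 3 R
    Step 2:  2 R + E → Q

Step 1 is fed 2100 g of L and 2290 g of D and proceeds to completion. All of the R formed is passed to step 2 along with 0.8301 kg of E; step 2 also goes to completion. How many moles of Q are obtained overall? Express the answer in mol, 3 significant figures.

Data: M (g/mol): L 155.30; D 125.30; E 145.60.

Step 1:
n(L) = 2100 / 155.30 = 13.52 mol
n(D) = 2290 / 125.30 = 18.28 mol
n/ν → L: 4.507, D: 6.093; L is limiting.
n(R) produced = (3/3) × 13.52 = 13.52 mol
Step 2:
n(R) available = 13.52 mol
n(E) = 0.8301×1000 / 145.60 = 5.701 mol
n/ν → R: 6.760, E: 5.701; E is limiting.
n(Q) = (1/1) × 5.701 = 5.701 mol

5.70 mol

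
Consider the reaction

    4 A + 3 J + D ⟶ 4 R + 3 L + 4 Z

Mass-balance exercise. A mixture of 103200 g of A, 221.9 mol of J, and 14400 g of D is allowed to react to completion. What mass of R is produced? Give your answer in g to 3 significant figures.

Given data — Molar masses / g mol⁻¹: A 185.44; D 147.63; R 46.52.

13800 g

n(A) = 103200 / 185.44 = 556.5 mol
n(J) = 221.9 mol
n(D) = 14400 / 147.63 = 97.54 mol
n/ν → A: 139.1, J: 73.97, D: 97.54; J is limiting.
n(R) = (4/3) × 221.9 = 295.9 mol
mass = 295.9 × 46.52 = 13770 g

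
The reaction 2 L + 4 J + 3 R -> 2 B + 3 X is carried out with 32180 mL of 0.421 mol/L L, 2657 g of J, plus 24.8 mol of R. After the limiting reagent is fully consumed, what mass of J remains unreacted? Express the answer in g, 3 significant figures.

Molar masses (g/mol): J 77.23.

n(L) = 0.421 × 32180/1000 = 13.55 mol
n(J) = 2657 / 77.23 = 34.40 mol
n(R) = 24.80 mol
n/ν for L = 13.55/2 = 6.775
n/ν for J = 34.40/4 = 8.600
n/ν for R = 24.80/3 = 8.267
Smallest n/ν is L → limiting reagent.
J consumed = (4/2) × 13.55 = 27.10 mol
J remaining = 34.40 − 27.10 = 7.300 mol
mass = 7.300 × 77.23 = 563.8 g

564 g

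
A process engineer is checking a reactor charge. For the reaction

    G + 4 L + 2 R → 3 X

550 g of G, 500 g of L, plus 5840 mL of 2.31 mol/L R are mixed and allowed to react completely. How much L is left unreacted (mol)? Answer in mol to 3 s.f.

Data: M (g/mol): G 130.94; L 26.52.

2.05 mol

n(G) = 550.0 / 130.94 = 4.200 mol
n(L) = 500.0 / 26.52 = 18.85 mol
n(R) = 2.31 × 5840/1000 = 13.49 mol
n/ν for G = 4.200/1 = 4.200
n/ν for L = 18.85/4 = 4.713
n/ν for R = 13.49/2 = 6.745
Smallest n/ν is G → limiting reagent.
L consumed = (4/1) × 4.200 = 16.80 mol
L remaining = 18.85 − 16.80 = 2.050 mol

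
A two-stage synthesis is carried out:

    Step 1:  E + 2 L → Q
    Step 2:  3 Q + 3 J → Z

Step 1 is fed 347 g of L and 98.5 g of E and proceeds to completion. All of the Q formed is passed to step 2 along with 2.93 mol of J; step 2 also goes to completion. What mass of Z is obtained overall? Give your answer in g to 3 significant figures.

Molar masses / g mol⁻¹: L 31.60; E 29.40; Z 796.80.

Step 1:
n(L) = 347.0 / 31.60 = 10.98 mol
n(E) = 98.50 / 29.40 = 3.350 mol
n/ν → L: 5.490, E: 3.350; E is limiting.
n(Q) produced = (1/1) × 3.350 = 3.350 mol
Step 2:
n(Q) available = 3.350 mol
n(J) = 2.930 mol
n/ν → Q: 1.117, J: 0.9767; J is limiting.
n(Z) = (1/3) × 2.930 = 0.9767 mol
mass = 0.9767 × 796.80 = 778.2 g

778 g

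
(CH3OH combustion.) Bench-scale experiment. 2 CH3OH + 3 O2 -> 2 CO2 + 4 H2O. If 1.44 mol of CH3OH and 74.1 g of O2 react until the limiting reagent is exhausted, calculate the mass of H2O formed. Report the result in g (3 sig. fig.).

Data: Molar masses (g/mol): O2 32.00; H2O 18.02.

n(CH3OH) = 1.440 mol
n(O2) = 74.10 / 32.00 = 2.316 mol
n/ν for CH3OH = 1.440/2 = 0.7200
n/ν for O2 = 2.316/3 = 0.7720
Smallest n/ν is CH3OH → limiting reagent.
n(H2O) = (4/2) × 1.440 = 2.880 mol
mass = 2.880 × 18.02 = 51.90 g

51.9 g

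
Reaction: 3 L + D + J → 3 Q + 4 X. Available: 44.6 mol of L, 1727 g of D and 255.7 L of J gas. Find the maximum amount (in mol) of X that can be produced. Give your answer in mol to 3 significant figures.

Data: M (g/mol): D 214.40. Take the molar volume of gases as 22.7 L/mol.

n(L) = 44.60 mol
n(D) = 1727 / 214.40 = 8.055 mol
n(J) = 255.7 / 22.7 = 11.26 mol
n/ν for L = 44.60/3 = 14.87
n/ν for D = 8.055/1 = 8.055
n/ν for J = 11.26/1 = 11.26
Smallest n/ν is D → limiting reagent.
n(X) = (4/1) × 8.055 = 32.22 mol

32.2 mol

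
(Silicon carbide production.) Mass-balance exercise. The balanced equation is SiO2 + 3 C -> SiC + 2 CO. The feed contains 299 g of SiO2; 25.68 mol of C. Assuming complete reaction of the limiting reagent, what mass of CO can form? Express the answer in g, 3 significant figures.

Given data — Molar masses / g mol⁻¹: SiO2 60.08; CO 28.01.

279 g

n(SiO2) = 299.0 / 60.08 = 4.977 mol
n(C) = 25.68 mol
n/ν for SiO2 = 4.977/1 = 4.977
n/ν for C = 25.68/3 = 8.560
Smallest n/ν is SiO2 → limiting reagent.
n(CO) = (2/1) × 4.977 = 9.954 mol
mass = 9.954 × 28.01 = 278.8 g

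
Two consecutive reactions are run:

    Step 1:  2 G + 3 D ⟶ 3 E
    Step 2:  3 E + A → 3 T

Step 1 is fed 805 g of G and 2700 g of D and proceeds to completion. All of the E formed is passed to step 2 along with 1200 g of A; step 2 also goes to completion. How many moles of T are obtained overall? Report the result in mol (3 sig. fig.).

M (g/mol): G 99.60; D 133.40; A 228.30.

Step 1:
n(G) = 805.0 / 99.60 = 8.082 mol
n(D) = 2700 / 133.40 = 20.24 mol
n/ν for G = 8.082/2 = 4.041
n/ν for D = 20.24/3 = 6.747
Smallest n/ν is G → limiting reagent.
n(E) produced = (3/2) × 8.082 = 12.12 mol
Step 2:
n(E) available = 12.12 mol
n(A) = 1200 / 228.30 = 5.256 mol
n/ν for E = 12.12/3 = 4.040
n/ν for A = 5.256/1 = 5.256
Smallest n/ν is E → limiting reagent.
n(T) = (3/3) × 12.12 = 12.12 mol

12.1 mol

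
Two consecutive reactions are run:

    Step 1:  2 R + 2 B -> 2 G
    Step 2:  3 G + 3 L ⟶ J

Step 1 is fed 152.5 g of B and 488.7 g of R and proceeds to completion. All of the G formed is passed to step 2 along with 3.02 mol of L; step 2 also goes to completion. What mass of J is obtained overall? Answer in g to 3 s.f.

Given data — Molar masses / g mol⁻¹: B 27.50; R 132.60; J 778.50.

784 g

Step 1:
n(B) = 152.5 / 27.50 = 5.545 mol
n(R) = 488.7 / 132.60 = 3.686 mol
n/ν for B = 5.545/2 = 2.773
n/ν for R = 3.686/2 = 1.843
Smallest n/ν is R → limiting reagent.
n(G) produced = (2/2) × 3.686 = 3.686 mol
Step 2:
n(G) available = 3.686 mol
n(L) = 3.020 mol
n/ν for G = 3.686/3 = 1.229
n/ν for L = 3.020/3 = 1.007
Smallest n/ν is L → limiting reagent.
n(J) = (1/3) × 3.020 = 1.007 mol
mass = 1.007 × 778.50 = 783.9 g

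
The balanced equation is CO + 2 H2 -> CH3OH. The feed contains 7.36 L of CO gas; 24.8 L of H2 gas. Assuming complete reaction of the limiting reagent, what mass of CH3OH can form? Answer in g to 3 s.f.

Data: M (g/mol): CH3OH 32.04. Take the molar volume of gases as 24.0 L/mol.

n(CO) = 7.360 / 24.0 = 0.3067 mol
n(H2) = 24.80 / 24.0 = 1.033 mol
n/ν → CO: 0.3067, H2: 0.5165; CO is limiting.
n(CH3OH) = (1/1) × 0.3067 = 0.3067 mol
mass = 0.3067 × 32.04 = 9.827 g

9.83 g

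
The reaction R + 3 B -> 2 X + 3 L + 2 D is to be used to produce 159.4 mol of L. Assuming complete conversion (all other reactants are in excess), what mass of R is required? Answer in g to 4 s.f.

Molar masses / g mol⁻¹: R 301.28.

16010 g

n(L) = 159.4 mol
n(R) = (1/3) × 159.4 = 53.13 mol
mass = 53.13 × 301.28 = 16010 g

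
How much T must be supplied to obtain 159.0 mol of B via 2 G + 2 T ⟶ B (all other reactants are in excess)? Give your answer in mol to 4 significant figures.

318.0 mol

n(B) = 159.0 mol
n(T) = (2/1) × 159.0 = 318.0 mol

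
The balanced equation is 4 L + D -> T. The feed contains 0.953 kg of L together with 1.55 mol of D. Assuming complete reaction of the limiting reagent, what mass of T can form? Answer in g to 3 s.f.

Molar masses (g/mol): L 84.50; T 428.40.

664 g

n(L) = 0.9530×1000 / 84.50 = 11.28 mol
n(D) = 1.550 mol
n/ν for L = 11.28/4 = 2.820
n/ν for D = 1.550/1 = 1.550
Smallest n/ν is D → limiting reagent.
n(T) = (1/1) × 1.550 = 1.550 mol
mass = 1.550 × 428.40 = 664.0 g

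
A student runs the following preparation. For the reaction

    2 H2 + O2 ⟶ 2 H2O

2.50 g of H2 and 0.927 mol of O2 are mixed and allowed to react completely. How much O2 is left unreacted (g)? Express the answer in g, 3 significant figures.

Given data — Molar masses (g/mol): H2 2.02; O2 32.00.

9.86 g

n(H2) = 2.500 / 2.02 = 1.238 mol
n(O2) = 0.9270 mol
n/ν for H2 = 1.238/2 = 0.6190
n/ν for O2 = 0.9270/1 = 0.9270
Smallest n/ν is H2 → limiting reagent.
O2 consumed = (1/2) × 1.238 = 0.6190 mol
O2 remaining = 0.9270 − 0.6190 = 0.3080 mol
mass = 0.3080 × 32.00 = 9.856 g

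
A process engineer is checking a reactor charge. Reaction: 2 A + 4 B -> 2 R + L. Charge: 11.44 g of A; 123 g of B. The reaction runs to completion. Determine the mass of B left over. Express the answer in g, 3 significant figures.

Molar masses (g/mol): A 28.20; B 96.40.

n(A) = 11.44 / 28.20 = 0.4057 mol
n(B) = 123.0 / 96.40 = 1.276 mol
n/ν for A = 0.4057/2 = 0.2029
n/ν for B = 1.276/4 = 0.3190
Smallest n/ν is A → limiting reagent.
B consumed = (4/2) × 0.4057 = 0.8114 mol
B remaining = 1.276 − 0.8114 = 0.4646 mol
mass = 0.4646 × 96.40 = 44.79 g

44.8 g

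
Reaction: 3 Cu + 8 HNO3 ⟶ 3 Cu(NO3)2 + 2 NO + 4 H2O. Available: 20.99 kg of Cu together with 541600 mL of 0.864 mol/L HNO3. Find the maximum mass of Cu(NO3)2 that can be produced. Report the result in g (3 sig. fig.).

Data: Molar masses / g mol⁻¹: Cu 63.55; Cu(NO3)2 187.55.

32900 g

n(Cu) = 20.99×1000 / 63.55 = 330.3 mol
n(HNO3) = 0.864 × 541600/1000 = 467.9 mol
n/ν for Cu = 330.3/3 = 110.1
n/ν for HNO3 = 467.9/8 = 58.49
Smallest n/ν is HNO3 → limiting reagent.
n(Cu(NO3)2) = (3/8) × 467.9 = 175.5 mol
mass = 175.5 × 187.55 = 32920 g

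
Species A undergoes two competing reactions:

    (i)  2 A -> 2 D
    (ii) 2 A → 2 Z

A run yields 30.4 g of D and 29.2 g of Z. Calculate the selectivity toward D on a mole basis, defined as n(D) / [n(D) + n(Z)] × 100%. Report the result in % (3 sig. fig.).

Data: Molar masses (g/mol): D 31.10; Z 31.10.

n(D) = 30.4 / 31.10 = 0.9775 mol
n(Z) = 29.2 / 31.10 = 0.9389 mol
selectivity = 0.9775/(0.9775+0.9389) × 100 = 51.01 %

51.0 %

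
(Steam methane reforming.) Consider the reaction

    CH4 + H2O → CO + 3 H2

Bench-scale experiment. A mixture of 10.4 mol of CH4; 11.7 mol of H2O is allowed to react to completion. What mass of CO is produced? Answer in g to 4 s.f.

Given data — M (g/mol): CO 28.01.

291.3 g

n(CH4) = 10.40 mol
n(H2O) = 11.70 mol
n/ν → CH4: 10.40, H2O: 11.70; CH4 is limiting.
n(CO) = (1/1) × 10.40 = 10.40 mol
mass = 10.40 × 28.01 = 291.3 g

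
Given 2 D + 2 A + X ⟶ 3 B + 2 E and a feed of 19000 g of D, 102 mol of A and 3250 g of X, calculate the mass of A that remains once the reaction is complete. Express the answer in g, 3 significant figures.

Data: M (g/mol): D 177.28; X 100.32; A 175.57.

6530 g

n(D) = 19000 / 177.28 = 107.2 mol
n(A) = 102.0 mol
n(X) = 3250 / 100.32 = 32.40 mol
n/ν for D = 107.2/2 = 53.60
n/ν for A = 102.0/2 = 51.00
n/ν for X = 32.40/1 = 32.40
Smallest n/ν is X → limiting reagent.
A consumed = (2/1) × 32.40 = 64.80 mol
A remaining = 102.0 − 64.80 = 37.20 mol
mass = 37.20 × 175.57 = 6531 g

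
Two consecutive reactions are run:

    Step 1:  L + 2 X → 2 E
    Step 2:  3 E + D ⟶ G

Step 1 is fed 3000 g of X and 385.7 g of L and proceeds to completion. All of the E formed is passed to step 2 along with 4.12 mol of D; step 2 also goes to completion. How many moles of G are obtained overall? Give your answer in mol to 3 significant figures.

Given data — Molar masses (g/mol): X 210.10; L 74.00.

Step 1:
n(X) = 3000 / 210.10 = 14.28 mol
n(L) = 385.7 / 74.00 = 5.212 mol
n/ν → X: 7.140, L: 5.212; L is limiting.
n(E) produced = (2/1) × 5.212 = 10.42 mol
Step 2:
n(E) available = 10.42 mol
n(D) = 4.120 mol
n/ν → E: 3.473, D: 4.120; E is limiting.
n(G) = (1/3) × 10.42 = 3.473 mol

3.47 mol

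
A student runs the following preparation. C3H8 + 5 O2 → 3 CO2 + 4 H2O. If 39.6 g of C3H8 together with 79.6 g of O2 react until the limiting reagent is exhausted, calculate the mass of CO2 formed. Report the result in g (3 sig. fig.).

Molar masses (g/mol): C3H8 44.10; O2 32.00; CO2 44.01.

65.7 g

n(C3H8) = 39.60 / 44.10 = 0.8980 mol
n(O2) = 79.60 / 32.00 = 2.488 mol
n/ν for C3H8 = 0.8980/1 = 0.8980
n/ν for O2 = 2.488/5 = 0.4976
Smallest n/ν is O2 → limiting reagent.
n(CO2) = (3/5) × 2.488 = 1.493 mol
mass = 1.493 × 44.01 = 65.71 g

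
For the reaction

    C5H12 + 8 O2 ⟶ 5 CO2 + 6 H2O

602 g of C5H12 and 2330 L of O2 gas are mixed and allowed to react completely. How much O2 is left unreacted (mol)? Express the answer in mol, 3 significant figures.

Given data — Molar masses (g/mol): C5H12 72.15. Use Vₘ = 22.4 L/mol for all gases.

37.3 mol

n(C5H12) = 602.0 / 72.15 = 8.344 mol
n(O2) = 2330 / 22.4 = 104.0 mol
n/ν for C5H12 = 8.344/1 = 8.344
n/ν for O2 = 104.0/8 = 13.00
Smallest n/ν is C5H12 → limiting reagent.
O2 consumed = (8/1) × 8.344 = 66.75 mol
O2 remaining = 104.0 − 66.75 = 37.25 mol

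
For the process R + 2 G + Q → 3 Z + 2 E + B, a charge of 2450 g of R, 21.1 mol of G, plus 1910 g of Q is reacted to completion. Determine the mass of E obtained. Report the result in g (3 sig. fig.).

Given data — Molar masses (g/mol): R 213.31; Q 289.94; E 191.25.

n(R) = 2450 / 213.31 = 11.49 mol
n(G) = 21.10 mol
n(Q) = 1910 / 289.94 = 6.588 mol
n/ν for R = 11.49/1 = 11.49
n/ν for G = 21.10/2 = 10.55
n/ν for Q = 6.588/1 = 6.588
Smallest n/ν is Q → limiting reagent.
n(E) = (2/1) × 6.588 = 13.18 mol
mass = 13.18 × 191.25 = 2521 g

2520 g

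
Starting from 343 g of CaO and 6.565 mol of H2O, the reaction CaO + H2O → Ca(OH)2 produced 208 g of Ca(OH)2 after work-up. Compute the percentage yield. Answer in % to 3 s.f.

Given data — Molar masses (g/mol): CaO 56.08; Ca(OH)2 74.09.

n(CaO) = 343.0 / 56.08 = 6.116 mol
n(H2O) = 6.565 mol
n/ν → CaO: 6.116, H2O: 6.565; CaO is limiting.
theoretical n(Ca(OH)2) = (1/1) × 6.116 = 6.116 mol → 453.1 g
% yield = 208 / 453.1 × 100 = 45.91 %

45.9 %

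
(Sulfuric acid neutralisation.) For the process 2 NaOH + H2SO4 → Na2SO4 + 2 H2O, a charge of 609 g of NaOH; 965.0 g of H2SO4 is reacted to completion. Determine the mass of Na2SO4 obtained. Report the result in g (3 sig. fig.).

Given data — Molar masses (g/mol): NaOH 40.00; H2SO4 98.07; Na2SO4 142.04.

1080 g

n(NaOH) = 609.0 / 40.00 = 15.23 mol
n(H2SO4) = 965.0 / 98.07 = 9.840 mol
n/ν for NaOH = 15.23/2 = 7.615
n/ν for H2SO4 = 9.840/1 = 9.840
Smallest n/ν is NaOH → limiting reagent.
n(Na2SO4) = (1/2) × 15.23 = 7.615 mol
mass = 7.615 × 142.04 = 1082 g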